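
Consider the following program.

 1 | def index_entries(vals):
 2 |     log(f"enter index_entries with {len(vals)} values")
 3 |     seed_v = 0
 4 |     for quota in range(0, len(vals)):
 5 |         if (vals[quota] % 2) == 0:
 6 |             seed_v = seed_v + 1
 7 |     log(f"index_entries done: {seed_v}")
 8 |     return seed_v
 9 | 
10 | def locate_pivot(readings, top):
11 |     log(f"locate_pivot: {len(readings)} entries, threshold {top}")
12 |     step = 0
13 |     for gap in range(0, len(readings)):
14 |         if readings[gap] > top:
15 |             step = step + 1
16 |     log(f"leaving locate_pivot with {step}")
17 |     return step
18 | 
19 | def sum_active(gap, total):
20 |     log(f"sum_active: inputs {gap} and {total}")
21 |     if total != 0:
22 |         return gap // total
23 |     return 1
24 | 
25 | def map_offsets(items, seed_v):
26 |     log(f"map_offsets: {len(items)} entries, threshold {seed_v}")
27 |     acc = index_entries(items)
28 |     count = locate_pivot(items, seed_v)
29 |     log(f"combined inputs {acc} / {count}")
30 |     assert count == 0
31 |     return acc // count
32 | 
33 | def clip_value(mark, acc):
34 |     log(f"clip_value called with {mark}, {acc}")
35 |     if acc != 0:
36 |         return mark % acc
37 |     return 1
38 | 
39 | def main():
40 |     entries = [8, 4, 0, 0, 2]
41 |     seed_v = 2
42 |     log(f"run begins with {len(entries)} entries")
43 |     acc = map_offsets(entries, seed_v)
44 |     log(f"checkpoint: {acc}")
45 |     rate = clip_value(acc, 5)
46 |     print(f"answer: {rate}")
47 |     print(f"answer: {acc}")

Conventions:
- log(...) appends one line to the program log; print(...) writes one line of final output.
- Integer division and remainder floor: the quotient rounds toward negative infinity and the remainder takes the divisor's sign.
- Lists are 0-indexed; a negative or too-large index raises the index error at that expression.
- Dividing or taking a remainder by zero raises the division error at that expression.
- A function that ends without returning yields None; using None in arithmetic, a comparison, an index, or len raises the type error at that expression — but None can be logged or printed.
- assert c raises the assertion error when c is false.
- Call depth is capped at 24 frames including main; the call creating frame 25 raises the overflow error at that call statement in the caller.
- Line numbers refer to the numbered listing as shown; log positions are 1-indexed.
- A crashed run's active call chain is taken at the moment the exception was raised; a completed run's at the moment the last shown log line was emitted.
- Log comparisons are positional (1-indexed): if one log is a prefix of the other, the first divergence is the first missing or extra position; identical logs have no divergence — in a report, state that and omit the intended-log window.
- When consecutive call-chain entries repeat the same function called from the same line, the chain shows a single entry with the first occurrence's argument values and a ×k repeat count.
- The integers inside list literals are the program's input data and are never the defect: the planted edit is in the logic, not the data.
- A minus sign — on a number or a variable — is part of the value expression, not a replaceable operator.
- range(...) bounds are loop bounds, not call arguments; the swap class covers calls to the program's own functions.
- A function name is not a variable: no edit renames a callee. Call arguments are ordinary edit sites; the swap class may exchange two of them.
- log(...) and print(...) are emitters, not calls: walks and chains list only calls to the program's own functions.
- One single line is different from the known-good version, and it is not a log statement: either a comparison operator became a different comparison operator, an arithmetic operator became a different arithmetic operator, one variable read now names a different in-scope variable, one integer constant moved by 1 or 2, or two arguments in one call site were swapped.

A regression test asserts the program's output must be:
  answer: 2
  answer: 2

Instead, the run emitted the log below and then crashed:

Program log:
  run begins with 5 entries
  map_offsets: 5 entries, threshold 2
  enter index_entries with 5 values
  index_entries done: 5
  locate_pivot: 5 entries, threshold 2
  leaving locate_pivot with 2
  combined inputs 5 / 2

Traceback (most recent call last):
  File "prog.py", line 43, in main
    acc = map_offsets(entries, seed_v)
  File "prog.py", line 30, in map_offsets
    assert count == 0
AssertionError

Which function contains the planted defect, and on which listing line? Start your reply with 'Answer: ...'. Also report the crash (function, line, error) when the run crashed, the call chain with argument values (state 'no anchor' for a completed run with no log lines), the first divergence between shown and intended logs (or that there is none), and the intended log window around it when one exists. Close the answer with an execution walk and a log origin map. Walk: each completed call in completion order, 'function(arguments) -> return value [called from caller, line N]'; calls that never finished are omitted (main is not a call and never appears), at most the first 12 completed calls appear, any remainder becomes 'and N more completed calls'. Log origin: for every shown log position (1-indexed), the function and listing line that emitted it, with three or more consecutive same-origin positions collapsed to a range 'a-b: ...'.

Answer: the defect is in map_offsets at line 30.
The tell: The faulty run's log stops after 7 lines; the working version's next line would be 'checkpoint: 2'.
Crash: map_offsets, line 30, AssertionError.
Call chain: main -> map_offsets([8, 4, 0, 0, 2], 2) (called at line 43).
First divergence: position 8 — after 7 matching lines the faulty run goes silent; intended next line 'checkpoint: 2'.
Intended log window:
  6: leaving locate_pivot with 2
  7: combined inputs 5 / 2
  8: checkpoint: 2
  9: clip_value called with 2, 5
Execution walk:
  index_entries([8, 4, 0, 0, 2]) -> 5  [called from map_offsets, line 27]
  locate_pivot([8, 4, 0, 0, 2], 2) -> 2  [called from map_offsets, line 28]
Origin of each log line:
  1: emitted by main (line 42)
  2: emitted by map_offsets (line 26)
  3: emitted by index_entries (line 2)
  4: emitted by index_entries (line 7)
  5: emitted by locate_pivot (line 11)
  6: emitted by locate_pivot (line 16)
  7: emitted by map_offsets (line 29)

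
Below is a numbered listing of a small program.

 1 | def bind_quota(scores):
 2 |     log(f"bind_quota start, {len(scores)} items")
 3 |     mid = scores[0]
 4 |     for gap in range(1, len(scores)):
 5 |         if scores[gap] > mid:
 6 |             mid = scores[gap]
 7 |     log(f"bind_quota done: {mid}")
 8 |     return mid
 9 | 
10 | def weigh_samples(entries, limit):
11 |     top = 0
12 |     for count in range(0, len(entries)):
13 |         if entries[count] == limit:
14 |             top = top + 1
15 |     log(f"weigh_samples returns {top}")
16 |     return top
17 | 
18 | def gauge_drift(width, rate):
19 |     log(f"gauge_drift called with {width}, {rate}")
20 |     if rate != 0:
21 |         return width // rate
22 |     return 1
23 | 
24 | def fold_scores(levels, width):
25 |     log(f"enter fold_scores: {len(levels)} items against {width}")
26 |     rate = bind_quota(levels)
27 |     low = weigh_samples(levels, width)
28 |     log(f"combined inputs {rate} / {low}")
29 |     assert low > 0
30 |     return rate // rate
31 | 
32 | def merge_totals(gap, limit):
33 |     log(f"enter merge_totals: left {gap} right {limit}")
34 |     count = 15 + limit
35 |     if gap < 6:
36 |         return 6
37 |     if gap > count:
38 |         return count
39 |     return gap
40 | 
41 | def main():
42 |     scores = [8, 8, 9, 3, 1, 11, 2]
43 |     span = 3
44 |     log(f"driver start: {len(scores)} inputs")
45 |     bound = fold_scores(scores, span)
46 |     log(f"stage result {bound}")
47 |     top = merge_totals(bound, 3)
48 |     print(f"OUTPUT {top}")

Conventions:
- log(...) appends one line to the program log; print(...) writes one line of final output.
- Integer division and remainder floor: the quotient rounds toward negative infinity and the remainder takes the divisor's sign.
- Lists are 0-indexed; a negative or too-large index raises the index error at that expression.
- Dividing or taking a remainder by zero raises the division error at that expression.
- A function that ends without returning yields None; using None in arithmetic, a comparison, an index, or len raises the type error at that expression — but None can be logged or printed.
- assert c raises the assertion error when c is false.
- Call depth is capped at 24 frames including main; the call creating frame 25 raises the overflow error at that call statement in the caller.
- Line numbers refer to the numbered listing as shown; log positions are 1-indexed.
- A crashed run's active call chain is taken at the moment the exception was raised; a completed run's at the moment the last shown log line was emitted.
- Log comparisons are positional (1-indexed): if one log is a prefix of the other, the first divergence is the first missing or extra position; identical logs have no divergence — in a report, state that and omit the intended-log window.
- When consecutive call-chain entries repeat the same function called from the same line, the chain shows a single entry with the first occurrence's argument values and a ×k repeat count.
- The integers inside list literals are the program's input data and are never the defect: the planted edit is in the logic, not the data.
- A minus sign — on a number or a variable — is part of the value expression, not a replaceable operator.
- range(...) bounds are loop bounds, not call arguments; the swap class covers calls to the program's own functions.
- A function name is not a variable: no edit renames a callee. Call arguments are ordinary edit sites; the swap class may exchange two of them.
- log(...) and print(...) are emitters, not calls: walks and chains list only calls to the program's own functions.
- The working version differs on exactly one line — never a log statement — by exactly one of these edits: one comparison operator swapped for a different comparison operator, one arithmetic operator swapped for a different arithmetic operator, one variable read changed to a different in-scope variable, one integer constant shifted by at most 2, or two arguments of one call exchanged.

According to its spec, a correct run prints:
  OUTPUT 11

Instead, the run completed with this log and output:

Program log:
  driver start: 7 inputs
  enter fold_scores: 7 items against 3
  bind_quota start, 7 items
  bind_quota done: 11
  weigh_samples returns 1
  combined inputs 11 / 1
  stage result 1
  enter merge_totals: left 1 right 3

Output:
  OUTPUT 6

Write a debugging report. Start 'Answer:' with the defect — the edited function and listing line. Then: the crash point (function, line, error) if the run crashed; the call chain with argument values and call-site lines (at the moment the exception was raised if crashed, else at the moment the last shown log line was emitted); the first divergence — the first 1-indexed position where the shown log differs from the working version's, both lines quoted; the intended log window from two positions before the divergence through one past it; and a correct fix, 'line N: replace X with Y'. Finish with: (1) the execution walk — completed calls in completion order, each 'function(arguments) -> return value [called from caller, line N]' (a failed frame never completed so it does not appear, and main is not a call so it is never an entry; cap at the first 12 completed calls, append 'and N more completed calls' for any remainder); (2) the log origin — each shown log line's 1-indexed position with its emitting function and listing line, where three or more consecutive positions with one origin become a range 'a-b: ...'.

Answer: the defect is in fold_scores at line 30.
Key observation: Log line 7 is where behavior first shows: 'stage result 1' appears instead of 'stage result 11'.
Call chain: main -> merge_totals(1, 3) (called at line 47).
First divergence: position 7; shown 'stage result 1' vs intended 'stage result 11'.
Intended log window:
  5: weigh_samples returns 1
  6: combined inputs 11 / 1
  7: stage result 11
  8: enter merge_totals: left 11 right 3
Execution walk:
  bind_quota([8, 8, 9, 3, 1, 11, 2]) -> 11  [called from fold_scores, line 26]
  weigh_samples([8, 8, 9, 3, 1, 11, 2], 3) -> 1  [called from fold_scores, line 27]
  fold_scores([8, 8, 9, 3, 1, 11, 2], 3) -> 1  [called from main, line 45]
  merge_totals(1, 3) -> 6  [called from main, line 47]
Log origins:
  1: emitted by main (line 44)
  2: emitted by fold_scores (line 25)
  3: emitted by bind_quota (line 2)
  4: emitted by bind_quota (line 7)
  5: emitted by weigh_samples (line 15)
  6: emitted by fold_scores (line 28)
  7: emitted by main (line 46)
  8: emitted by merge_totals (line 33)
A correct fix: line 30: replace `rate // rate` with `rate // low`.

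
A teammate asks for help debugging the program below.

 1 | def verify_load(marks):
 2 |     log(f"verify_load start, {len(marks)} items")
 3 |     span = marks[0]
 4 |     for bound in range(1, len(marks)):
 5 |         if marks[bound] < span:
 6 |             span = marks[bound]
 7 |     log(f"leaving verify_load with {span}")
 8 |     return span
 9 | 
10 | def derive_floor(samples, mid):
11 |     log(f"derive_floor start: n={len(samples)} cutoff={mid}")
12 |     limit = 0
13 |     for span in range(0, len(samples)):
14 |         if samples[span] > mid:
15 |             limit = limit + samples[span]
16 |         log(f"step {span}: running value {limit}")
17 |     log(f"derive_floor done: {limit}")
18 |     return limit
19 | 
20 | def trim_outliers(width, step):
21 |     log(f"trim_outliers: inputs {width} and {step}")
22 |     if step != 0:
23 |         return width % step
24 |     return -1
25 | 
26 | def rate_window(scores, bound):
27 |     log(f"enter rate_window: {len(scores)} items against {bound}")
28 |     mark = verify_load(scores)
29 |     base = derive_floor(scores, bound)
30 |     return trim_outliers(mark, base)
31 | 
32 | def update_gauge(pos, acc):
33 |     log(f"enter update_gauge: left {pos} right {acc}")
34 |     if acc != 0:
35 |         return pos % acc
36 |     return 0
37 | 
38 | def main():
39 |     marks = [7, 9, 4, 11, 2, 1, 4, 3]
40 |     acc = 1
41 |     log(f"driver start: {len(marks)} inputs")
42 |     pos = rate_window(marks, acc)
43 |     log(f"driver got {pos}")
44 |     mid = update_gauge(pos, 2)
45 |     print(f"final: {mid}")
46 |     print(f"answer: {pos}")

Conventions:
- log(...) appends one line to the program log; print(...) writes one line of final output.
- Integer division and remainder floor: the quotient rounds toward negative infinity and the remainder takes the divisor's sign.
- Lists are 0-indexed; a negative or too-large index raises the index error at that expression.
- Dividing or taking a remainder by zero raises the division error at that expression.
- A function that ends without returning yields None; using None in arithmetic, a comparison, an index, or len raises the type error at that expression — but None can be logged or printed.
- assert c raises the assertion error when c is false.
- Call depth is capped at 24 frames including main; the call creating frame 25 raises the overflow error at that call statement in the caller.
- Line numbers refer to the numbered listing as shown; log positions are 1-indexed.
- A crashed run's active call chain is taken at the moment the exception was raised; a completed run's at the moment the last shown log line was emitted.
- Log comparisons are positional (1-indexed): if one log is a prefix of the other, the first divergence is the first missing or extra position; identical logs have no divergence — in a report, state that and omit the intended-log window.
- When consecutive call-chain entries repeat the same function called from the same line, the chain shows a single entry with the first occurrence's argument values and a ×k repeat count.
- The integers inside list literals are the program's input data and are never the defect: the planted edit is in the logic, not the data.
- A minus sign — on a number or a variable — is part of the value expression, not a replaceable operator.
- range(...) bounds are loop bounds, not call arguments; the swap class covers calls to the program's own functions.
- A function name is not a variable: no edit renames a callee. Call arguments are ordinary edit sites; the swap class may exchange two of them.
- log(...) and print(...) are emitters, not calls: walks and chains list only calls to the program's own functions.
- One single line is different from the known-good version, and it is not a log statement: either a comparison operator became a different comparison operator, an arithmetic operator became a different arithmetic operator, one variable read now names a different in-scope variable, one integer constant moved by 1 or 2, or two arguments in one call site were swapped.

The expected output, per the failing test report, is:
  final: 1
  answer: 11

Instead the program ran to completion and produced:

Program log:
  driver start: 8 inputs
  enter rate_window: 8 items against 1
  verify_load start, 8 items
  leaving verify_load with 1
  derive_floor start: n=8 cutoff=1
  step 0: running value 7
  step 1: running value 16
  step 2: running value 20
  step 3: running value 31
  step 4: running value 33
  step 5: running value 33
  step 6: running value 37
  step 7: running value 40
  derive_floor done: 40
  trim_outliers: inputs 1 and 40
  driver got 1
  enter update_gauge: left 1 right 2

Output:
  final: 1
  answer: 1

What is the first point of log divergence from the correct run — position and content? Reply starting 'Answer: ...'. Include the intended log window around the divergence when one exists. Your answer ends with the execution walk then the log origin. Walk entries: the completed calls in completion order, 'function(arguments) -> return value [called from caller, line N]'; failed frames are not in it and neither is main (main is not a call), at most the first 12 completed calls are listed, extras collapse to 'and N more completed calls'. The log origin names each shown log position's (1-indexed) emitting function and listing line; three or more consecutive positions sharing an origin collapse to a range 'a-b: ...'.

Answer: position 4 — the shown line 'leaving verify_load with 1' should read 'leaving verify_load with 11'.
Intended log window:
  2: enter rate_window: 8 items against 1
  3: verify_load start, 8 items
  4: leaving verify_load with 11
  5: derive_floor start: n=8 cutoff=1
Execution walk:
  verify_load([7, 9, 4, 11, 2, 1, 4, 3]) -> 1  [called from rate_window, line 28]
  derive_floor([7, 9, 4, 11, 2, 1, 4, 3], 1) -> 40  [called from rate_window, line 29]
  trim_outliers(1, 40) -> 1  [called from rate_window, line 30]
  rate_window([7, 9, 4, 11, 2, 1, 4, 3], 1) -> 1  [called from main, line 42]
  update_gauge(1, 2) -> 1  [called from main, line 44]
Log line origins:
  1 — main, line 41
  2 — rate_window, line 27
  3 — verify_load, line 2
  4 — verify_load, line 7
  5 — derive_floor, line 11
  6-13 — derive_floor, line 16
  14 — derive_floor, line 17
  15 — trim_outliers, line 21
  16 — main, line 43
  17 — update_gauge, line 33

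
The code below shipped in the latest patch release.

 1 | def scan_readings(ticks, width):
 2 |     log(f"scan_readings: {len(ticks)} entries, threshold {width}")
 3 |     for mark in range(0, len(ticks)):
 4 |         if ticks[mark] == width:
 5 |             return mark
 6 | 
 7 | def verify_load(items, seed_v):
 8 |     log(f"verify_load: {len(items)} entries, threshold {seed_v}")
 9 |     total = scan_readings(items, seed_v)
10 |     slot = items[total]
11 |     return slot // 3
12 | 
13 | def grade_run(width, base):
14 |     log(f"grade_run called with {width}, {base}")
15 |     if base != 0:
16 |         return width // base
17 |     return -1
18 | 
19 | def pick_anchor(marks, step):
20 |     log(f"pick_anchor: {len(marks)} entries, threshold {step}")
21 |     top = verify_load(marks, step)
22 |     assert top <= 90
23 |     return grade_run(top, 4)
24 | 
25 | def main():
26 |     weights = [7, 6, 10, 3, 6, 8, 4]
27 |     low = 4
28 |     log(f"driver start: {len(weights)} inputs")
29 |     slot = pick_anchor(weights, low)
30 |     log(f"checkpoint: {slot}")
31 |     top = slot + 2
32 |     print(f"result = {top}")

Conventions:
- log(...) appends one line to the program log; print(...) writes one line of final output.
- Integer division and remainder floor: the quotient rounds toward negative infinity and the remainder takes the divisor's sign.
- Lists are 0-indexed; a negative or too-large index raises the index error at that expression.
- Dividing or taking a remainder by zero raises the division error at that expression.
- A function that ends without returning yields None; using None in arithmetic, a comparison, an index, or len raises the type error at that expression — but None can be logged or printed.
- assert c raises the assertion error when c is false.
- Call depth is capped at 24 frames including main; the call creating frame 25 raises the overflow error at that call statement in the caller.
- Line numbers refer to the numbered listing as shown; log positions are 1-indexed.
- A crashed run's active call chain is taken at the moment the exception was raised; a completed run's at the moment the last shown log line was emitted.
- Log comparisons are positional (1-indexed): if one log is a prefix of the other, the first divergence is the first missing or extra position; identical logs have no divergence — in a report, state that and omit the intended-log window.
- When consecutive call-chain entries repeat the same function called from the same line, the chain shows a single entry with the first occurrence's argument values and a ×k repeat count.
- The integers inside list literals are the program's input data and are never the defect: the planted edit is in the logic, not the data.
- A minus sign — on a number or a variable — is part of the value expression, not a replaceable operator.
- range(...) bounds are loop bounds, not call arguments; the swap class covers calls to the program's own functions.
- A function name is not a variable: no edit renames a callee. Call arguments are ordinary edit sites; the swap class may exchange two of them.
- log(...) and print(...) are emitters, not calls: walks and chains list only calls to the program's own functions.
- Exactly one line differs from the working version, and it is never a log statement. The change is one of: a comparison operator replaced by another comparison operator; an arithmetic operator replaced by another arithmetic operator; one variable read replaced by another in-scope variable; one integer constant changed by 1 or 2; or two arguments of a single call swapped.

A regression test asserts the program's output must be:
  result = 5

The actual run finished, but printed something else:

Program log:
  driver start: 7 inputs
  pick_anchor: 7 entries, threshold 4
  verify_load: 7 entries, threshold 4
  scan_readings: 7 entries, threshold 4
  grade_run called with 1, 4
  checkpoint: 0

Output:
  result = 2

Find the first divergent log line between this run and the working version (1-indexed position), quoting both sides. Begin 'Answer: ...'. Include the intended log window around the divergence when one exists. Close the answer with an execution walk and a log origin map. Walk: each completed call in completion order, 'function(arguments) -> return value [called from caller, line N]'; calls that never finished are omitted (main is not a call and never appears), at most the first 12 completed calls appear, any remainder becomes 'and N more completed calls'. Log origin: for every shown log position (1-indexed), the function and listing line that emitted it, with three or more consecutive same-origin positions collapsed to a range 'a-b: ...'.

Answer: position 5 — the shown line 'grade_run called with 1, 4' should read 'grade_run called with 12, 4'.
Intended log window:
  3: verify_load: 7 entries, threshold 4
  4: scan_readings: 7 entries, threshold 4
  5: grade_run called with 12, 4
  6: checkpoint: 3
Execution walk:
  scan_readings([7, 6, 10, 3, 6, 8, 4], 4) -> 6  [called from verify_load, line 9]
  verify_load([7, 6, 10, 3, 6, 8, 4], 4) -> 1  [called from pick_anchor, line 21]
  grade_run(1, 4) -> 0  [called from pick_anchor, line 23]
  pick_anchor([7, 6, 10, 3, 6, 8, 4], 4) -> 0  [called from main, line 29]
Log origin:
  1 — main, line 28
  2 — pick_anchor, line 20
  3 — verify_load, line 8
  4 — scan_readings, line 2
  5 — grade_run, line 14
  6 — main, line 30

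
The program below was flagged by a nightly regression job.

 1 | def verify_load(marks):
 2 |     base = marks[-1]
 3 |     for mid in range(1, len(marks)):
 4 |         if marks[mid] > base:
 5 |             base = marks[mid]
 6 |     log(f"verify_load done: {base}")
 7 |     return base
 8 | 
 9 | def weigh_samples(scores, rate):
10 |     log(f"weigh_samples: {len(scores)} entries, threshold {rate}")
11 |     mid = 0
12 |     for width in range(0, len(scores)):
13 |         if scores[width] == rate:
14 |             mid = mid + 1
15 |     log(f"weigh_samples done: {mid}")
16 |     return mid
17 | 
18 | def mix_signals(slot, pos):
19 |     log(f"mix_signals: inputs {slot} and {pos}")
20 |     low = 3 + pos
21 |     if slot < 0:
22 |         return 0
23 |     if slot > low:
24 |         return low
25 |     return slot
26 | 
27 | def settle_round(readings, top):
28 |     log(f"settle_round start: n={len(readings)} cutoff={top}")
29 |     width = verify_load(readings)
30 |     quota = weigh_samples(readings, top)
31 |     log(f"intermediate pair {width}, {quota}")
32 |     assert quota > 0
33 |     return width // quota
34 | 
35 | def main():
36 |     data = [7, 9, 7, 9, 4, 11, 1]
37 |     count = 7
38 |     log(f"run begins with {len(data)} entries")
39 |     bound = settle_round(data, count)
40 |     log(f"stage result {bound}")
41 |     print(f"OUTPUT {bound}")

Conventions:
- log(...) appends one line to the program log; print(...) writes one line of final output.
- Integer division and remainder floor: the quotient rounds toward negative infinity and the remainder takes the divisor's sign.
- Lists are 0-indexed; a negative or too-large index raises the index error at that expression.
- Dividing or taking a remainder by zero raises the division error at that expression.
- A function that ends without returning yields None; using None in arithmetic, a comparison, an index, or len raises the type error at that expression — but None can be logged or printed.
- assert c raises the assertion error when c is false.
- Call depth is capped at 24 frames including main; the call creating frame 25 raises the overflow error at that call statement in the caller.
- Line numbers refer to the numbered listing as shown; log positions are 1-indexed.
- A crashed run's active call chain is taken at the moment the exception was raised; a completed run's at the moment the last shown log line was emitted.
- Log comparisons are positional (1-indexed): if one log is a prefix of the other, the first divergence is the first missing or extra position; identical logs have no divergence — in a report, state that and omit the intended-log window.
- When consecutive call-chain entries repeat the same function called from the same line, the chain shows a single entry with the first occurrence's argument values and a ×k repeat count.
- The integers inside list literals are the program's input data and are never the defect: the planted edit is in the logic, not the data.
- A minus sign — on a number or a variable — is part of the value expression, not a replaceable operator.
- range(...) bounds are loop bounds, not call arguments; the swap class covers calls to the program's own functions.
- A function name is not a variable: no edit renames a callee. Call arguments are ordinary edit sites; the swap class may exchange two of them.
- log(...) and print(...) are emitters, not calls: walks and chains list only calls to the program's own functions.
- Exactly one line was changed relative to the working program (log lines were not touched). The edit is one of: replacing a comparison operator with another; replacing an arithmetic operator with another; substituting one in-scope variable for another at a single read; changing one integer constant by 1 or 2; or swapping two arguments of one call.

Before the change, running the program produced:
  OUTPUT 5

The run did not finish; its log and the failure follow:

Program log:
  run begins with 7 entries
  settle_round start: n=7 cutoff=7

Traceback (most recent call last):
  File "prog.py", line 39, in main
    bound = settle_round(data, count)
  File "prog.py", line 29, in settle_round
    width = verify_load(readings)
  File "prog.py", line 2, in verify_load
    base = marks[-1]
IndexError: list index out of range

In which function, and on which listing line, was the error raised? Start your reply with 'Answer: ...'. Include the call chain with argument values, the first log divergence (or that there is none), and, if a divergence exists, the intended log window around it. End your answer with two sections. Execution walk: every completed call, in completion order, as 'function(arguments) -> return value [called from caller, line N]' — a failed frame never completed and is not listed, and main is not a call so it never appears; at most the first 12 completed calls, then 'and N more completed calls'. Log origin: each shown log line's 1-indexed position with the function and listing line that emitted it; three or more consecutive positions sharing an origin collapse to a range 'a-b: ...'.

Answer: the error was raised in verify_load, line 2.
The tell: After 2 matching log lines the faulty run goes silent, while the working version continues with 'verify_load done: 11'.
Call chain: main -> settle_round([7, 9, 7, 9, 4, 11, 1], 7) (called at line 39) -> verify_load([7, 9, 7, 9, 4, 11, 1]) (called at line 29).
First divergence: position 3 — after 2 matching lines the faulty run goes silent; intended next line 'verify_load done: 11'.
Intended log window:
  1: run begins with 7 entries
  2: settle_round start: n=7 cutoff=7
  3: verify_load done: 11
  4: weigh_samples: 7 entries, threshold 7
Execution walk:
  (no call completed)
Log origin:
  1 — main, line 38
  2 — settle_round, line 28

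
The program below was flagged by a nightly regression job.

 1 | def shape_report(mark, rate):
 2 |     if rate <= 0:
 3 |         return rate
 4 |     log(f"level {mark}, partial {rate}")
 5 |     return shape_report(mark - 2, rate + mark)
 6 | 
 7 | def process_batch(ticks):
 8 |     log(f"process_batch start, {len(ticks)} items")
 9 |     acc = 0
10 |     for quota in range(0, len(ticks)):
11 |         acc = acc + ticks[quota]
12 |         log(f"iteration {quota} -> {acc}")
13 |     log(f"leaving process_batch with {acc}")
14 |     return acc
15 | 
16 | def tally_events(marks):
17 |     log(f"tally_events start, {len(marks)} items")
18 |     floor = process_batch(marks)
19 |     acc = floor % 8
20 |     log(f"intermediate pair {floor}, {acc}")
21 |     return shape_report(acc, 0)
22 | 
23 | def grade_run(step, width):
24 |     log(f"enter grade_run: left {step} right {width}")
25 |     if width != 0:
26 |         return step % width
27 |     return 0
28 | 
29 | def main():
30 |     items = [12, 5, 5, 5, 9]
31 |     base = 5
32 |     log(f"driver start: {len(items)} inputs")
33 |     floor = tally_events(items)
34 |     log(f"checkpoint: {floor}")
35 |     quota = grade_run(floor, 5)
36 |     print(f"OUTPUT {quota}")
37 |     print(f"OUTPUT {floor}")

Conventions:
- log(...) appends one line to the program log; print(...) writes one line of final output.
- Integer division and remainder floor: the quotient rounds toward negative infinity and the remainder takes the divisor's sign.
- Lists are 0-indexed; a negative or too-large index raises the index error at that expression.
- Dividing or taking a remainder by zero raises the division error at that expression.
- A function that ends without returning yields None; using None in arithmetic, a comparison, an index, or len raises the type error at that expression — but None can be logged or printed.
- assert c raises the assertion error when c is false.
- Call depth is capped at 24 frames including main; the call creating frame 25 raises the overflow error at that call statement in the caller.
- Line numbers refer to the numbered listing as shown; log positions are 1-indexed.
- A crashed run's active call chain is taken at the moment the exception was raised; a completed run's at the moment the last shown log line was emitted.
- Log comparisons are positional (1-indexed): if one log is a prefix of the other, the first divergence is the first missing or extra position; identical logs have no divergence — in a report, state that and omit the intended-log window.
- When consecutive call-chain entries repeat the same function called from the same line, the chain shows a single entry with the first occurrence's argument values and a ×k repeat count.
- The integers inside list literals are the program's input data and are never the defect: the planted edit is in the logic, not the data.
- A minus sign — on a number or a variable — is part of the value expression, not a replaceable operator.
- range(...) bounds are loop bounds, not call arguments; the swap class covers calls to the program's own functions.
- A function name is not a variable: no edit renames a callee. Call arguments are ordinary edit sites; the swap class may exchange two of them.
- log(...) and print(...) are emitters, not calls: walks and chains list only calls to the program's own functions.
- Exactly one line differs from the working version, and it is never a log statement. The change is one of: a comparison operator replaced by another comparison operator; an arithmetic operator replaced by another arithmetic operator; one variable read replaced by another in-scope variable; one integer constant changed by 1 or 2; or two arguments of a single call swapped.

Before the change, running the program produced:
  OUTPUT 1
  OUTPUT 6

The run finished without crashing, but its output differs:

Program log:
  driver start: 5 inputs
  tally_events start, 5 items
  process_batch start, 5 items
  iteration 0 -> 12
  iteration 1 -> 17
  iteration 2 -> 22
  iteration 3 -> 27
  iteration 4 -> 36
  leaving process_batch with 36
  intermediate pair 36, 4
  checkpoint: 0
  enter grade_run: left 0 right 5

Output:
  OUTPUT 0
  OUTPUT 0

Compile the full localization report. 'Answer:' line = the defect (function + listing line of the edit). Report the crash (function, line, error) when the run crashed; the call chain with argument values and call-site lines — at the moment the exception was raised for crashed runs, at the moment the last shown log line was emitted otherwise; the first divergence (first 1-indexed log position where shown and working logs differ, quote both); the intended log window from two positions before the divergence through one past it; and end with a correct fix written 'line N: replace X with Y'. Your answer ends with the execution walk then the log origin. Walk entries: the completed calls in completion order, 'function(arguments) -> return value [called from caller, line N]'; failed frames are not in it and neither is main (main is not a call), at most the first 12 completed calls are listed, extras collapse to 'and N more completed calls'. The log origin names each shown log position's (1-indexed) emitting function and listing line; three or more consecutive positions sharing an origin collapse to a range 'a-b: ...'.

Answer: the defect is in shape_report at line 2.
Core observation: Everything matches until log position 11, which reads 'checkpoint: 0' in place of 'level 4, partial 0'.
Call chain: main -> grade_run(0, 5) (called at line 35).
First divergence: position 11; shown 'checkpoint: 0' vs intended 'level 4, partial 0'.
Intended log window:
  9: leaving process_batch with 36
  10: intermediate pair 36, 4
  11: level 4, partial 0
  12: level 2, partial 4
Execution walk:
  process_batch([12, 5, 5, 5, 9]) -> 36  [called from tally_events, line 18]
  shape_report(4, 0) -> 0  [called from tally_events, line 21]
  tally_events([12, 5, 5, 5, 9]) -> 0  [called from main, line 33]
  grade_run(0, 5) -> 0  [called from main, line 35]
Log origin:
  1: from main, line 32
  2: from tally_events, line 17
  3: from process_batch, line 8
  4-8: from process_batch, line 12
  9: from process_batch, line 13
  10: from tally_events, line 20
  11: from main, line 34
  12: from grade_run, line 24
A correct fix: line 2: replace `rate` with `mark`.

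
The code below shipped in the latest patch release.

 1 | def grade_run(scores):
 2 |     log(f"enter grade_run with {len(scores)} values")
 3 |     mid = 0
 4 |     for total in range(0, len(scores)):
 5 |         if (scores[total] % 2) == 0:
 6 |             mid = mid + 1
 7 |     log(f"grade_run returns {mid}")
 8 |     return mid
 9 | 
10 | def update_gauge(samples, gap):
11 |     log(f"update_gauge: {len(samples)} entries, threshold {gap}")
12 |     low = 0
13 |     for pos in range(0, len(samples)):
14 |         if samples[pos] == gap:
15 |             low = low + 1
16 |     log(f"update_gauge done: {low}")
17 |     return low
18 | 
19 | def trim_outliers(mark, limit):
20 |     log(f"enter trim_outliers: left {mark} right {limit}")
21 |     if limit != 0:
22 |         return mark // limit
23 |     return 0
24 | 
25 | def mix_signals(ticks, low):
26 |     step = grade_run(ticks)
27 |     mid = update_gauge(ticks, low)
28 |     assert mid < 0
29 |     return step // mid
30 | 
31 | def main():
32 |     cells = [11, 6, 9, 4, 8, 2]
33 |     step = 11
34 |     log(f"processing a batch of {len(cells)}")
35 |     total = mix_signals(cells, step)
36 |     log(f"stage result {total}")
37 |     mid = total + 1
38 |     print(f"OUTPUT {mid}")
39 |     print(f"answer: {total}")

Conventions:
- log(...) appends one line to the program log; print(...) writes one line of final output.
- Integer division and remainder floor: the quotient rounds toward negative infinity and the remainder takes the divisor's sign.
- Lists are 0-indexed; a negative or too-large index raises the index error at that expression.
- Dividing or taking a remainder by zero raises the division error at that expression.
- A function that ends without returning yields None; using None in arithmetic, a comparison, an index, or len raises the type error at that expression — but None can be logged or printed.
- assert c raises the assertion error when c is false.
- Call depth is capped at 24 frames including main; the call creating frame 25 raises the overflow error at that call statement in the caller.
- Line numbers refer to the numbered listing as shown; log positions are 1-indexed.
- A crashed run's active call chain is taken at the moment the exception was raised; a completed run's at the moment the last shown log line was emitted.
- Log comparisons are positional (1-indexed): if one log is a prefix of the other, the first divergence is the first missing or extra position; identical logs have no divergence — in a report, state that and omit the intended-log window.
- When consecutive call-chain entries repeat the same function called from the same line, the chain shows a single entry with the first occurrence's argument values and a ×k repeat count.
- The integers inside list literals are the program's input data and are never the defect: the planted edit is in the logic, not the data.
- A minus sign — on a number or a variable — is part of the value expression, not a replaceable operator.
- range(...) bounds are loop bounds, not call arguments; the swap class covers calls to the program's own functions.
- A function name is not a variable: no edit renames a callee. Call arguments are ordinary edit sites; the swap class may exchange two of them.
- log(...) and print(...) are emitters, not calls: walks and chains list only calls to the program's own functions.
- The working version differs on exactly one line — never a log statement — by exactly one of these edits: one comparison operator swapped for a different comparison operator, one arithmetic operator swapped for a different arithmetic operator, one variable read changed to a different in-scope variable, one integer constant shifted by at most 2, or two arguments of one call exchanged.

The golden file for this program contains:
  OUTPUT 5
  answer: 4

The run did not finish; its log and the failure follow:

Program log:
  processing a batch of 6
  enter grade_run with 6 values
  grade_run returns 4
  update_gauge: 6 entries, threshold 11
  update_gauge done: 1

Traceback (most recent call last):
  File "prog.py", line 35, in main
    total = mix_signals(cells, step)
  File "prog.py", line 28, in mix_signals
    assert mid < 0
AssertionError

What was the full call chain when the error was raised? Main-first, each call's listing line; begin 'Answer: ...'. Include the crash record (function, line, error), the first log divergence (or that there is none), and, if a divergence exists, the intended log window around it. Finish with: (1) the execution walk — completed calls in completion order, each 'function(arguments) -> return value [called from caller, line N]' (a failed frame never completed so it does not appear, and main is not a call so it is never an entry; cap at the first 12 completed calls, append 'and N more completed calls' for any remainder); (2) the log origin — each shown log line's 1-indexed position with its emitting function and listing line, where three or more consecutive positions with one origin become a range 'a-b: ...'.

Answer: main -> mix_signals (called at line 35).
The tell: After 5 matching log lines the faulty run goes silent, while the working version continues with 'stage result 4'.
Crash: mix_signals, line 28, AssertionError.
First divergence: position 6; the shown log stops at 5 lines while the working version next logs 'stage result 4'.
Intended log window:
  4: update_gauge: 6 entries, threshold 11
  5: update_gauge done: 1
  6: stage result 4
Execution walk:
  grade_run([11, 6, 9, 4, 8, 2]) -> 4  [called from mix_signals, line 26]
  update_gauge([11, 6, 9, 4, 8, 2], 11) -> 1  [called from mix_signals, line 27]
Log line origins:
  1: logged in main at line 34
  2: logged in grade_run at line 2
  3: logged in grade_run at line 7
  4: logged in update_gauge at line 11
  5: logged in update_gauge at line 16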